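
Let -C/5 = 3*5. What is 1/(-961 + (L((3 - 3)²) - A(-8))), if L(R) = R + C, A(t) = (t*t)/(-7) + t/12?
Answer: -21/21550 ≈ -0.00097448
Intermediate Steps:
C = -75 (C = -15*5 = -5*15 = -75)
A(t) = -t²/7 + t/12 (A(t) = t²*(-⅐) + t*(1/12) = -t²/7 + t/12)
L(R) = -75 + R (L(R) = R - 75 = -75 + R)
1/(-961 + (L((3 - 3)²) - A(-8))) = 1/(-961 + ((-75 + (3 - 3)²) - (-8)*(7 - 12*(-8))/84)) = 1/(-961 + ((-75 + 0²) - (-8)*(7 + 96)/84)) = 1/(-961 + ((-75 + 0) - (-8)*103/84)) = 1/(-961 + (-75 - 1*(-206/21))) = 1/(-961 + (-75 + 206/21)) = 1/(-961 - 1369/21) = 1/(-21550/21) = -21/21550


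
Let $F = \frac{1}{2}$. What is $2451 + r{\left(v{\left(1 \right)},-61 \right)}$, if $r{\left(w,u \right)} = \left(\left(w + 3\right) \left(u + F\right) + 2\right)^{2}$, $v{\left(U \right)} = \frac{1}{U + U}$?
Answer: $\frac{743137}{16} \approx 46446.0$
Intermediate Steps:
$F = \frac{1}{2} \approx 0.5$
$v{\left(U \right)} = \frac{1}{2 U}$
$r{\left(w,u \right)} = \left(2 + \left(\frac{1}{2} + u\right) \left(3 + w\right)\right)^{2}$ ($r{\left(w,u \right)} = \left(\left(w + 3\right) \left(u + \frac{1}{2}\right) + 2\right)^{2} = \left(\left(3 + w\right) \left(\frac{1}{2} + u\right) + 2\right)^{2} = \left(\left(\frac{1}{2} + u\right) \left(3 + w\right) + 2\right)^{2} = \left(2 + \left(\frac{1}{2} + u\right) \left(3 + w\right)\right)^{2}$)
$2451 + r{\left(v{\left(1 \right)},-61 \right)} = 2451 + \frac{\left(7 + \frac{1}{2 \cdot 1} + 6 \left(-61\right) + 2 \left(-61\right) \frac{1}{2 \cdot 1}\right)^{2}}{4} = 2451 + \frac{\left(7 + \frac{1}{2} \cdot 1 - 366 + 2 \left(-61\right) \frac{1}{2} \cdot 1\right)^{2}}{4} = 2451 + \frac{\left(7 + \frac{1}{2} - 366 + 2 \left(-61\right) \frac{1}{2}\right)^{2}}{4} = 2451 + \frac{\left(7 + \frac{1}{2} - 366 - 61\right)^{2}}{4} = 2451 + \frac{\left(- \frac{839}{2}\right)^{2}}{4} = 2451 + \frac{1}{4} \cdot \frac{703921}{4} = 2451 + \frac{703921}{16} = \frac{743137}{16}$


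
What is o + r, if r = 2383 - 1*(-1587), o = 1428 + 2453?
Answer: 7851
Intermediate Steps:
o = 3881
r = 3970 (r = 2383 + 1587 = 3970)
o + r = 3881 + 3970 = 7851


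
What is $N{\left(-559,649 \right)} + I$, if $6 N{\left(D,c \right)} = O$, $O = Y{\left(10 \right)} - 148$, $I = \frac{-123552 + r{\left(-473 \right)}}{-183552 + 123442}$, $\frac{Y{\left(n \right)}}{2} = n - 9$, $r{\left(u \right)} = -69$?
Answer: $- \frac{4017167}{180330} \approx -22.277$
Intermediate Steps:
$Y{\left(n \right)} = -18 + 2 n$ ($Y{\left(n \right)} = 2 \left(n - 9\right) = 2 \left(-9 + n\right) = -18 + 2 n$)
$I = \frac{123621}{60110}$ ($I = \frac{-123552 - 69}{-183552 + 123442} = - \frac{123621}{-60110} = \left(-123621\right) \left(- \frac{1}{60110}\right) = \frac{123621}{60110} \approx 2.0566$)
$O = -146$ ($O = \left(-18 + 2 \cdot 10\right) - 148 = \left(-18 + 20\right) - 148 = 2 - 148 = -146$)
$N{\left(D,c \right)} = - \frac{73}{3}$ ($N{\left(D,c \right)} = \frac{1}{6} \left(-146\right) = - \frac{73}{3}$)
$N{\left(-559,649 \right)} + I = - \frac{73}{3} + \frac{123621}{60110} = - \frac{4017167}{180330}$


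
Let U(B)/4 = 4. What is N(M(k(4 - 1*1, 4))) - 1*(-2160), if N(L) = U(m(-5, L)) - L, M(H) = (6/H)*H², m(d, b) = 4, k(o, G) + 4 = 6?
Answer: 2164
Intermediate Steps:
k(o, G) = 2 (k(o, G) = -4 + 6 = 2)
U(B) = 16 (U(B) = 4*4 = 16)
M(H) = 6*H
N(L) = 16 - L
N(M(k(4 - 1*1, 4))) - 1*(-2160) = (16 - 6*2) - 1*(-2160) = (16 - 1*12) + 2160 = (16 - 12) + 2160 = 4 + 2160 = 2164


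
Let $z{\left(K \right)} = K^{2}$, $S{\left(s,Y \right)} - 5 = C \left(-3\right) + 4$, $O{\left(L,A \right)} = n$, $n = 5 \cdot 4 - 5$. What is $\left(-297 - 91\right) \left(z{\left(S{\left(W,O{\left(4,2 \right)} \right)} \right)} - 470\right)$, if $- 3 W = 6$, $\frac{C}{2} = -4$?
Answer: $-240172$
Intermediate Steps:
$C = -8$ ($C = 2 \left(-4\right) = -8$)
$W = -2$ ($W = \left(- \frac{1}{3}\right) 6 = -2$)
$n = 15$ ($n = 20 - 5 = 15$)
$O{\left(L,A \right)} = 15$
$S{\left(s,Y \right)} = 33$ ($S{\left(s,Y \right)} = 5 + \left(\left(-8\right) \left(-3\right) + 4\right) = 5 + \left(24 + 4\right) = 5 + 28 = 33$)
$\left(-297 - 91\right) \left(z{\left(S{\left(W,O{\left(4,2 \right)} \right)} \right)} - 470\right) = \left(-297 - 91\right) \left(33^{2} - 470\right) = - 388 \left(1089 - 470\right) = \left(-388\right) 619 = -240172$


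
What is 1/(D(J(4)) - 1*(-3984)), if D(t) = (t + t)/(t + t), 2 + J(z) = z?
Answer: 1/3985 ≈ 0.00025094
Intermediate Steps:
J(z) = -2 + z
D(t) = 1 (D(t) = (2*t)/((2*t)) = (2*t)*(1/(2*t)) = 1)
1/(D(J(4)) - 1*(-3984)) = 1/(1 - 1*(-3984)) = 1/(1 + 3984) = 1/3985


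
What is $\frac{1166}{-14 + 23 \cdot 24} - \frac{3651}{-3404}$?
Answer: $\frac{2966651}{915676} \approx 3.2398$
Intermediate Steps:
$\frac{1166}{-14 + 23 \cdot 24} - \frac{3651}{-3404} = \frac{1166}{-14 + 552} - - \frac{3651}{3404} = \frac{1166}{538} + \frac{3651}{3404} = 1166 \cdot \frac{1}{538} + \frac{3651}{3404} = \frac{583}{269} + \frac{3651}{3404} = \frac{2966651}{915676}$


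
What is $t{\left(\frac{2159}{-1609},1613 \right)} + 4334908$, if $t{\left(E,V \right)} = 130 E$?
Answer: $\frac{6974586302}{1609} \approx 4.3347 \cdot 10^{6}$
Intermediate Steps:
$t{\left(\frac{2159}{-1609},1613 \right)} + 4334908 = 130 \frac{2159}{-1609} + 4334908 = 130 \cdot 2159 \left(- \frac{1}{1609}\right) + 4334908 = 130 \left(- \frac{2159}{1609}\right) + 4334908 = - \frac{280670}{1609} + 4334908 = \frac{6974586302}{1609}$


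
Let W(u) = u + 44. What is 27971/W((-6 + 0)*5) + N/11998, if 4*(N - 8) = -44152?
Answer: 23960117/11998 ≈ 1997.0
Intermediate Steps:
N = -11030 (N = 8 + (1/4)*(-44152) = 8 - 11038 = -11030)
W(u) = 44 + u
27971/W((-6 + 0)*5) + N/11998 = 27971/(44 + (-6 + 0)*5) - 11030/11998 = 27971/(44 - 6*5) - 11030*1/11998 = 27971/(44 - 30) - 5515/5999 = 27971/14 - 5515/5999 = 23960117/11998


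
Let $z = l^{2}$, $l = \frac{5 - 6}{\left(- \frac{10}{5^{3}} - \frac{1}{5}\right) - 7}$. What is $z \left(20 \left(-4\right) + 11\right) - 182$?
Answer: $- \frac{6071693}{33124} \approx -183.3$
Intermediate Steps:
$l = \frac{25}{182}$ ($l = - \frac{1}{\left(- \frac{10}{125} - \frac{1}{5}\right) - 7} = - \frac{1}{\left(\left(-10\right) \frac{1}{125} - \frac{1}{5}\right) - 7} = - \frac{1}{\left(- \frac{2}{25} - \frac{1}{5}\right) - 7} = - \frac{1}{- \frac{7}{25} - 7} = - \frac{1}{- \frac{182}{25}} = \left(-1\right) \left(- \frac{25}{182}\right) = \frac{25}{182} \approx 0.13736$)
$z = \frac{625}{33124}$ ($z = \left(\frac{25}{182}\right)^{2} = \frac{625}{33124} \approx 0.018869$)
$z \left(20 \left(-4\right) + 11\right) - 182 = \frac{625 \left(20 \left(-4\right) + 11\right)}{33124} - 182 = \frac{625 \left(-80 + 11\right)}{33124} - 182 = \frac{625}{33124} \left(-69\right) - 182 = - \frac{43125}{33124} - 182 = - \frac{6071693}{33124}$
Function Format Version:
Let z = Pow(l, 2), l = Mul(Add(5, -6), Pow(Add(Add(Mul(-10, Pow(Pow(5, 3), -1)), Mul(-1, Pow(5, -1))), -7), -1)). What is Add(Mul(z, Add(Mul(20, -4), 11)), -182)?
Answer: Rational(-6071693, 33124) ≈ -183.30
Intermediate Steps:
l = Rational(25, 182) (l = Mul(-1, Pow(Add(Add(Mul(-10, Pow(125, -1)), Mul(-1, Rational(1, 5))), -7), -1)) = Mul(-1, Pow(Add(Add(Mul(-10, Rational(1, 125)), Rational(-1, 5)), -7), -1)) = Mul(-1, Pow(Add(Add(Rational(-2, 25), Rational(-1, 5)), -7), -1)) = Mul(-1, Pow(Add(Rational(-7, 25), -7), -1)) = Mul(-1, Pow(Rational(-182, 25), -1)) = Mul(-1, Rational(-25, 182)) = Rational(25, 182) ≈ 0.13736)
z = Rational(625, 33124) (z = Pow(Rational(25, 182), 2) = Rational(625, 33124) ≈ 0.018869)
Add(Mul(z, Add(Mul(20, -4), 11)), -182) = Add(Mul(Rational(625, 33124), Add(Mul(20, -4), 11)), -182) = Add(Mul(Rational(625, 33124), Add(-80, 11)), -182) = Add(Mul(Rational(625, 33124), -69), -182) = Add(Rational(-43125, 33124), -182) = Rational(-6071693, 33124)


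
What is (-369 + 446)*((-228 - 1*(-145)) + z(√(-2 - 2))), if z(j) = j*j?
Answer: -6699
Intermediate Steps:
z(j) = j²
(-369 + 446)*((-228 - 1*(-145)) + z(√(-2 - 2))) = (-369 + 446)*((-228 - 1*(-145)) + (√(-2 - 2))²) = 77*((-228 + 145) + (√(-4))²) = 77*(-83 + (2*I)²) = 77*(-83 - 4) = 77*(-87) = -6699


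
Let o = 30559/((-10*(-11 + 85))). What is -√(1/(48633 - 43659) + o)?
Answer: -I*√34967156966985/920190 ≈ -6.4262*I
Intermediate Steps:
o = -30559/740 (o = 30559/((-10*74)) = 30559/(-740) = 30559*(-1/740) = -30559/740 ≈ -41.296)
-√(1/(48633 - 43659) + o) = -√(1/(48633 - 43659) - 30559/740) = -√(1/4974 - 30559/740) = -√(-75999863/1840380) = -I*√34967156966985/920190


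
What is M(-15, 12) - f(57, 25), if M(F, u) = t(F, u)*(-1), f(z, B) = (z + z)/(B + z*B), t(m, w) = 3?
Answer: -2232/725 ≈ -3.0786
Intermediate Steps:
f(z, B) = 2*z/(B + B*z) (f(z, B) = (2*z)/(B + B*z) = 2*z/(B + B*z))
M(F, u) = -3 (M(F, u) = 3*(-1) = -3)
M(-15, 12) - f(57, 25) = -3 - 2*57/(25*(1 + 57)) = -3 - 2*57/(25*58) = -3 - 1*57/725 = -3 - 57/725 = -2232/725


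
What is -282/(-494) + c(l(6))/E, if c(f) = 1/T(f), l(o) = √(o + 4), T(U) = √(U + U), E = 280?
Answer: 141/247 + 2^(¼)*5^(¾)/2800 ≈ 0.57227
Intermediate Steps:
T(U) = √2*√U (T(U) = √(2*U) = √2*√U)
l(o) = √(4 + o)
c(f) = √2/(2*√f) (c(f) = 1/(√2*√f) = √2/(2*√f))
-282/(-494) + c(l(6))/E = -282/(-494) + (√2/(2*√(√(4 + 6))))/280 = -282*(-1/494) + (√2/(2*√(√10)))*(1/280) = 141/247 + (√2*(10^(¾)/10)/2)*(1/280) = 141/247 + (2^(¼)*5^(¾)/10)*(1/280) = 141/247 + 2^(¼)*5^(¾)/2800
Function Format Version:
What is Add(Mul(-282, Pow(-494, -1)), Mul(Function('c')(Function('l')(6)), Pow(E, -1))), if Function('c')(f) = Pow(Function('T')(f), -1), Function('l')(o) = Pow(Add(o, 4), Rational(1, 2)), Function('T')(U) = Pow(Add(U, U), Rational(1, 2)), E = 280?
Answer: Add(Rational(141, 247), Mul(Rational(1, 2800), Pow(2, Rational(1, 4)), Pow(5, Rational(3, 4)))) ≈ 0.57227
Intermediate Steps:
Function('T')(U) = Mul(Pow(2, Rational(1, 2)), Pow(U, Rational(1, 2))) (Function('T')(U) = Pow(Mul(2, U), Rational(1, 2)) = Mul(Pow(2, Rational(1, 2)), Pow(U, Rational(1, 2))))
Function('l')(o) = Pow(Add(4, o), Rational(1, 2))
Function('c')(f) = Mul(Rational(1, 2), Pow(2, Rational(1, 2)), Pow(f, Rational(-1, 2))) (Function('c')(f) = Pow(Mul(Pow(2, Rational(1, 2)), Pow(f, Rational(1, 2))), -1) = Mul(Rational(1, 2), Pow(2, Rational(1, 2)), Pow(f, Rational(-1, 2))))
Add(Mul(-282, Pow(-494, -1)), Mul(Function('c')(Function('l')(6)), Pow(E, -1))) = Add(Mul(-282, Pow(-494, -1)), Mul(Mul(Rational(1, 2), Pow(2, Rational(1, 2)), Pow(Pow(Add(4, 6), Rational(1, 2)), Rational(-1, 2))), Pow(280, -1))) = Add(Mul(-282, Rational(-1, 494)), Mul(Mul(Rational(1, 2), Pow(2, Rational(1, 2)), Pow(Pow(10, Rational(1, 2)), Rational(-1, 2))), Rational(1, 280))) = Add(Rational(141, 247), Mul(Mul(Rational(1, 2), Pow(2, Rational(1, 2)), Mul(Rational(1, 10), Pow(10, Rational(3, 4)))), Rational(1, 280))) = Add(Rational(141, 247), Mul(Mul(Rational(1, 10), Pow(2, Rational(1, 4)), Pow(5, Rational(3, 4))), Rational(1, 280))) = Add(Rational(141, 247), Mul(Rational(1, 2800), Pow(2, Rational(1, 4)), Pow(5, Rational(3, 4))))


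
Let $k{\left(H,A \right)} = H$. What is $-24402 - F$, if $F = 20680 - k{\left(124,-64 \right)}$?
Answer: $-44958$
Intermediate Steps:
$F = 20556$ ($F = 20680 - 124 = 20556$)
$-24402 - F = -24402 - 20556 = -44958$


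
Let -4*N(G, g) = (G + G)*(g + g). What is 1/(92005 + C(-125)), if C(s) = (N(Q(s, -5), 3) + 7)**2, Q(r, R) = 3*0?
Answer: 1/92054 ≈ 1.0863e-5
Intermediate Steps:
Q(r, R) = 0
N(G, g) = -G*g (N(G, g) = -(G + G)*(g + g)/4 = -2*G*2*g/4 = -G*g)
C(s) = 49 (C(s) = (-1*0*3 + 7)**2 = (0 + 7)**2 = 7**2 = 49)
1/(92005 + C(-125)) = 1/(92005 + 49) = 1/92054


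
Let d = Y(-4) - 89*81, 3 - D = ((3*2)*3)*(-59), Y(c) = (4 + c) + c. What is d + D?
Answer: -6148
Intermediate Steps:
Y(c) = 4 + 2*c
D = 1065 (D = 3 - (3*2)*3*(-59) = 3 - 6*3*(-59) = 3 - 18*(-59) = 3 - 1*(-1062) = 3 + 1062 = 1065)
d = -7213 (d = (4 + 2*(-4)) - 89*81 = (4 - 8) - 7209 = -4 - 7209 = -7213)
d + D = -7213 + 1065 = -6148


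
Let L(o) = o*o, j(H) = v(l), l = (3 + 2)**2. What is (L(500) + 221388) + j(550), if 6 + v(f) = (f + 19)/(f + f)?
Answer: 11784572/25 ≈ 4.7138e+5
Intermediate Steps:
l = 25 (l = 5**2 = 25)
v(f) = -6 + (19 + f)/(2*f) (v(f) = -6 + (f + 19)/(f + f) = -6 + (19 + f)/((2*f)) = -6 + (19 + f)*(1/(2*f)) = -6 + (19 + f)/(2*f))
j(H) = -128/25 (j(H) = (1/2)*(19 - 11*25)/25 = (1/2)*(1/25)*(19 - 275) = (1/2)*(1/25)*(-256) = -128/25)
L(o) = o**2
(L(500) + 221388) + j(550) = (500**2 + 221388) - 128/25 = (250000 + 221388) - 128/25 = 471388 - 128/25 = 11784572/25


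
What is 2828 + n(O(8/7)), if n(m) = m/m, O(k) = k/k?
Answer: 2829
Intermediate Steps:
O(k) = 1
n(m) = 1
2828 + n(O(8/7)) = 2828 + 1 = 2829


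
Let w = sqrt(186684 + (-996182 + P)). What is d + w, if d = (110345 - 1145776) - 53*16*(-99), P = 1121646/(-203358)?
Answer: -951479 + 9*I*sqrt(11480313388715)/33893 ≈ -9.5148e+5 + 899.72*I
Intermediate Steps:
P = -186941/33893 (P = 1121646*(-1/203358) = -186941/33893 ≈ -5.5156)
d = -951479 (d = -1035431 - 848*(-99) = -1035431 + 83952 = -951479)
w = 9*I*sqrt(11480313388715)/33893 (w = sqrt(186684 + (-996182 - 186941/33893)) = sqrt(186684 - 33763783467/33893) = sqrt(-27436502655/33893) = 9*I*sqrt(11480313388715)/33893 ≈ 899.72*I)
d + w = -951479 + 9*I*sqrt(11480313388715)/33893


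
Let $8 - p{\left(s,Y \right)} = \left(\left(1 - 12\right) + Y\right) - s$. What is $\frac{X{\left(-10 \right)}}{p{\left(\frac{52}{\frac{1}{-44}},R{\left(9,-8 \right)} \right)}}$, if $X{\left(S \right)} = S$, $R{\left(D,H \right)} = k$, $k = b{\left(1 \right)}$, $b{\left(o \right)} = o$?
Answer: $\frac{1}{227} \approx 0.0044053$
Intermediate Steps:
$k = 1$
$R{\left(D,H \right)} = 1$
$p{\left(s,Y \right)} = 19 + s - Y$ ($p{\left(s,Y \right)} = 8 - \left(\left(\left(1 - 12\right) + Y\right) - s\right) = 8 - \left(\left(-11 + Y\right) - s\right) = 8 - \left(-11 + Y - s\right) = 8 + \left(11 + s - Y\right) = 19 + s - Y$)
$\frac{X{\left(-10 \right)}}{p{\left(\frac{52}{\frac{1}{-44}},R{\left(9,-8 \right)} \right)}} = - \frac{10}{19 + \frac{52}{\frac{1}{-44}} - 1} = - \frac{10}{19 + \frac{52}{- \frac{1}{44}} - 1} = - \frac{10}{19 + 52 \left(-44\right) - 1} = - \frac{10}{19 - 2288 - 1} = - \frac{10}{-2270} = \left(-10\right) \left(- \frac{1}{2270}\right) = \frac{1}{227}$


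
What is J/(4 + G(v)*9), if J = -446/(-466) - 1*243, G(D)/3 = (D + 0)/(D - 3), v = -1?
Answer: -225584/10019 ≈ -22.516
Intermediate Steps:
G(D) = 3*D/(-3 + D) (G(D) = 3*((D + 0)/(D - 3)) = 3*(D/(-3 + D)) = 3*D/(-3 + D))
J = -56396/233 (J = -446*(-1/466) - 243 = 223/233 - 243 = -56396/233 ≈ -242.04)
J/(4 + G(v)*9) = -56396/(233*(4 + (3*(-1)/(-3 - 1))*9)) = -56396/(233*(4 + (3*(-1)/(-4))*9)) = -56396/(233*(4 + (3*(-1)*(-¼))*9)) = -56396/(233*(4 + (¾)*9)) = -56396/(233*(4 + 27/4)) = -56396/(233*43/4) = -56396/233*4/43 = -225584/10019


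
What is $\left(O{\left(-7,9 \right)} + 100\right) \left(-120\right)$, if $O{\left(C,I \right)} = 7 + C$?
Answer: $-12000$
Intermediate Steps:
$\left(O{\left(-7,9 \right)} + 100\right) \left(-120\right) = \left(\left(7 - 7\right) + 100\right) \left(-120\right) = \left(0 + 100\right) \left(-120\right) = 100 \left(-120\right) = -12000$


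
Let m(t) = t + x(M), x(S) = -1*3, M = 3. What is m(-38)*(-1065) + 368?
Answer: 44033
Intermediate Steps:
x(S) = -3
m(t) = -3 + t (m(t) = t - 3 = -3 + t)
m(-38)*(-1065) + 368 = (-3 - 38)*(-1065) + 368 = -41*(-1065) + 368 = 43665 + 368 = 44033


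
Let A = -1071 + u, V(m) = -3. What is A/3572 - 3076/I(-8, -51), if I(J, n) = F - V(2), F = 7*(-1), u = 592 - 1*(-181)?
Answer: 1373285/1786 ≈ 768.92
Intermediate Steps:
u = 773 (u = 592 + 181 = 773)
F = -7
I(J, n) = -4 (I(J, n) = -7 - 1*(-3) = -7 + 3 = -4)
A = -298 (A = -1071 + 773 = -298)
A/3572 - 3076/I(-8, -51) = -298/3572 - 3076/(-4) = -298*1/3572 - 3076*(-¼) = -149/1786 + 769 = 1373285/1786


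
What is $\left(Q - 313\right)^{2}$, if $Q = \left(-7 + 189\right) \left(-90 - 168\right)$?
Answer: $2234358361$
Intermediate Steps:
$Q = -46956$ ($Q = 182 \left(-258\right) = -46956$)
$\left(Q - 313\right)^{2} = \left(-46956 - 313\right)^{2} = \left(-47269\right)^{2} = 2234358361$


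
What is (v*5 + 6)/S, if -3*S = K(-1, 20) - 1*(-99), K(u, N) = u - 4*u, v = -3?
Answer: 9/34 ≈ 0.26471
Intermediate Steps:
K(u, N) = -3*u
S = -34 (S = -(-3*(-1) - 1*(-99))/3 = -(3 + 99)/3 = -1/3*102 = -34)
(v*5 + 6)/S = (-3*5 + 6)/(-34) = (-15 + 6)*(-1/34) = -9*(-1/34) = 9/34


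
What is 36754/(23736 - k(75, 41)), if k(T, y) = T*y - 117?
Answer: 18377/10389 ≈ 1.7689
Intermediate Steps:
k(T, y) = -117 + T*y
36754/(23736 - k(75, 41)) = 36754/(23736 - (-117 + 75*41)) = 36754/(23736 - (-117 + 3075)) = 36754/(23736 - 1*2958) = 36754/(23736 - 2958) = 36754/20778 = 36754*(1/20778) = 18377/10389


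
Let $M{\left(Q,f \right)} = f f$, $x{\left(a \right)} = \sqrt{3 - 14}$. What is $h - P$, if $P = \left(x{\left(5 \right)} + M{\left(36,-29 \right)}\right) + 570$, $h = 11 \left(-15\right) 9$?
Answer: $-2896 - i \sqrt{11} \approx -2896.0 - 3.3166 i$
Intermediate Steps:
$x{\left(a \right)} = i \sqrt{11}$ ($x{\left(a \right)} = \sqrt{-11} = i \sqrt{11}$)
$M{\left(Q,f \right)} = f^{2}$
$h = -1485$ ($h = \left(-165\right) 9 = -1485$)
$P = 1411 + i \sqrt{11}$ ($P = \left(i \sqrt{11} + \left(-29\right)^{2}\right) + 570 = \left(i \sqrt{11} + 841\right) + 570 = \left(841 + i \sqrt{11}\right) + 570 = 1411 + i \sqrt{11} \approx 1411.0 + 3.3166 i$)
$h - P = -1485 - \left(1411 + i \sqrt{11}\right) = -2896 - i \sqrt{11}$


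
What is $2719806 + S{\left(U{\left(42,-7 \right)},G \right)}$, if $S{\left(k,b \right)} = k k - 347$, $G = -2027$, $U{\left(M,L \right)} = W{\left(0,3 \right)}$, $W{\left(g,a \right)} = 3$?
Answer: $2719468$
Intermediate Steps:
$U{\left(M,L \right)} = 3$
$S{\left(k,b \right)} = -347 + k^{2}$ ($S{\left(k,b \right)} = k^{2} - 347 = -347 + k^{2}$)
$2719806 + S{\left(U{\left(42,-7 \right)},G \right)} = 2719806 - \left(347 - 3^{2}\right) = 2719806 + \left(-347 + 9\right) = 2719806 - 338 = 2719468$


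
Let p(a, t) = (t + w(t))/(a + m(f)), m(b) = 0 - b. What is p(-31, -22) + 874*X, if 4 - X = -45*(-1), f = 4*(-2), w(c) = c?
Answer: -824138/23 ≈ -35832.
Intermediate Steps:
f = -8
m(b) = -b
X = -41 (X = 4 - (-45)*(-1) = 4 - 1*45 = 4 - 45 = -41)
p(a, t) = 2*t/(8 + a) (p(a, t) = (t + t)/(a - 1*(-8)) = (2*t)/(a + 8) = (2*t)/(8 + a) = 2*t/(8 + a))
p(-31, -22) + 874*X = 2*(-22)/(8 - 31) + 874*(-41) = 2*(-22)/(-23) - 35834 = 2*(-22)*(-1/23) - 35834 = 44/23 - 35834 = -824138/23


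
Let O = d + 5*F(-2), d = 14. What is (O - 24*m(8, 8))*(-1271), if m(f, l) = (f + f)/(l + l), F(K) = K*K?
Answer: -12710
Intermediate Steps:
F(K) = K**2
m(f, l) = f/l (m(f, l) = (2*f)/((2*l)) = (2*f)*(1/(2*l)) = f/l)
O = 34 (O = 14 + 5*(-2)**2 = 14 + 5*4 = 14 + 20 = 34)
(O - 24*m(8, 8))*(-1271) = (34 - 192/8)*(-1271) = (34 - 24*1)*(-1271) = (34 - 24)*(-1271) = 10*(-1271) = -12710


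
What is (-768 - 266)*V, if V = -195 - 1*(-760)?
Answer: -584210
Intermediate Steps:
V = 565 (V = -195 + 760 = 565)
(-768 - 266)*V = (-768 - 266)*565 = -1034*565 = -584210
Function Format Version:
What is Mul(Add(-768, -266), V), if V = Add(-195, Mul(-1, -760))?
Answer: -584210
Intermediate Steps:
V = 565 (V = Add(-195, 760) = 565)
Mul(Add(-768, -266), V) = Mul(Add(-768, -266), 565) = Mul(-1034, 565) = -584210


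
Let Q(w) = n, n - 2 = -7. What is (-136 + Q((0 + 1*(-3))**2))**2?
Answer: 19881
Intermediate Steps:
n = -5 (n = 2 - 7 = -5)
Q(w) = -5
(-136 + Q((0 + 1*(-3))**2))**2 = (-136 - 5)**2 = (-141)**2 = 19881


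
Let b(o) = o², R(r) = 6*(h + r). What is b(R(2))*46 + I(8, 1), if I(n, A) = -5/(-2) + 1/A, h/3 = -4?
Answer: 331207/2 ≈ 1.6560e+5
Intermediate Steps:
h = -12 (h = 3*(-4) = -12)
R(r) = -72 + 6*r (R(r) = 6*(-12 + r) = -72 + 6*r)
I(n, A) = 5/2 + 1/A (I(n, A) = -5*(-½) + 1/A = 5/2 + 1/A)
b(R(2))*46 + I(8, 1) = (-72 + 6*2)²*46 + (5/2 + 1/1) = (-72 + 12)²*46 + (5/2 + 1) = (-60)²*46 + 7/2 = 3600*46 + 7/2 = 165600 + 7/2 = 331207/2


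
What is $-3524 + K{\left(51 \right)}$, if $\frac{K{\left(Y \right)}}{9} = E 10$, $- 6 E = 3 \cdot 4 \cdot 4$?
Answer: $-4244$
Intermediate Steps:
$E = -8$ ($E = - \frac{3 \cdot 4 \cdot 4}{6} = - \frac{12 \cdot 4}{6} = \left(- \frac{1}{6}\right) 48 = -8$)
$K{\left(Y \right)} = -720$ ($K{\left(Y \right)} = 9 \left(\left(-8\right) 10\right) = 9 \left(-80\right) = -720$)
$-3524 + K{\left(51 \right)} = -3524 - 720 = -4244$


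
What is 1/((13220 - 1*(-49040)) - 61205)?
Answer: 1/1055 ≈ 0.00094787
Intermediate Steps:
1/((13220 - 1*(-49040)) - 61205) = 1/((13220 + 49040) - 61205) = 1/(62260 - 61205) = 1/1055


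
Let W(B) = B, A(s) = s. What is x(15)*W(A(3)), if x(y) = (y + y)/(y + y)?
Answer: 3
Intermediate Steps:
x(y) = 1 (x(y) = (2*y)/((2*y)) = (2*y)*(1/(2*y)) = 1)
x(15)*W(A(3)) = 1*3 = 3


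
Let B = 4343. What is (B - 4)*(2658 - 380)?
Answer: 9884242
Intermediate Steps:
(B - 4)*(2658 - 380) = (4343 - 4)*(2658 - 380) = 4339*2278 = 9884242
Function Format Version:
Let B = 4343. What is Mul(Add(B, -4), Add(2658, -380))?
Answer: 9884242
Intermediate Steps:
Mul(Add(B, -4), Add(2658, -380)) = Mul(Add(4343, -4), Add(2658, -380)) = Mul(4339, 2278) = 9884242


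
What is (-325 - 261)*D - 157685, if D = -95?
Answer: -102015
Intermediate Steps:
(-325 - 261)*D - 157685 = (-325 - 261)*(-95) - 157685 = -586*(-95) - 157685 = 55670 - 157685 = -102015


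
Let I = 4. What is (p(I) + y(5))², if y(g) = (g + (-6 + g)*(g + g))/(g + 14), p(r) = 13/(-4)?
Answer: 71289/5776 ≈ 12.342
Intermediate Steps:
p(r) = -13/4 (p(r) = 13*(-¼) = -13/4)
y(g) = (g + 2*g*(-6 + g))/(14 + g) (y(g) = (g + (-6 + g)*(2*g))/(14 + g) = (g + 2*g*(-6 + g))/(14 + g))
(p(I) + y(5))² = (-13/4 + 5*(-11 + 2*5)/(14 + 5))² = (-13/4 + 5*(-11 + 10)/19)² = (-13/4 + 5*(1/19)*(-1))² = (-13/4 - 5/19)² = (-267/76)² = 71289/5776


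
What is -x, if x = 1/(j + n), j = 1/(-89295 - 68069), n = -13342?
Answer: 157364/2099550489 ≈ 7.4951e-5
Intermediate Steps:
j = -1/157364 (j = 1/(-157364) = -1/157364 ≈ -6.3547e-6)
x = -157364/2099550489 (x = 1/(-1/157364 - 13342) = 1/(-2099550489/157364) = -157364/2099550489 ≈ -7.4951e-5)
-x = -1*(-157364/2099550489) = 157364/2099550489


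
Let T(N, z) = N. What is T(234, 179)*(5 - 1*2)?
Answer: 702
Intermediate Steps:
T(234, 179)*(5 - 1*2) = 234*(5 - 1*2) = 234*(5 - 2) = 234*3 = 702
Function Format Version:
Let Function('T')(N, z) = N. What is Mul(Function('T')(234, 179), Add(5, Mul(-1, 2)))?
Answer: 702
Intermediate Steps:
Mul(Function('T')(234, 179), Add(5, Mul(-1, 2))) = Mul(234, Add(5, Mul(-1, 2))) = Mul(234, Add(5, -2)) = Mul(234, 3) = 702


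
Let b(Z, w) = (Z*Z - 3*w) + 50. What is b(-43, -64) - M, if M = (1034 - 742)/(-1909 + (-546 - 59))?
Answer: 2628533/1257 ≈ 2091.1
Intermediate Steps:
b(Z, w) = 50 + Z² - 3*w (b(Z, w) = (Z² - 3*w) + 50 = 50 + Z² - 3*w)
M = -146/1257 (M = 292/(-1909 - 605) = 292/(-2514) = 292*(-1/2514) = -146/1257 ≈ -0.11615)
b(-43, -64) - M = (50 + (-43)² - 3*(-64)) - 1*(-146/1257) = (50 + 1849 + 192) + 146/1257 = 2091 + 146/1257 = 2628533/1257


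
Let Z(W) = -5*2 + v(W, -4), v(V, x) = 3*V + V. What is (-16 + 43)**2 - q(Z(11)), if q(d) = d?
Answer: 695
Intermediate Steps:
v(V, x) = 4*V
Z(W) = -10 + 4*W (Z(W) = -5*2 + 4*W = -10 + 4*W)
(-16 + 43)**2 - q(Z(11)) = (-16 + 43)**2 - (-10 + 4*11) = 27**2 - (-10 + 44) = 729 - 1*34 = 729 - 34 = 695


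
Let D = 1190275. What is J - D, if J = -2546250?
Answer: -3736525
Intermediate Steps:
J - D = -2546250 - 1*1190275 = -2546250 - 1190275 = -3736525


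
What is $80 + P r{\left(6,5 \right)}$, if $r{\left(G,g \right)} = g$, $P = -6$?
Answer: $50$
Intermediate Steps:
$80 + P r{\left(6,5 \right)} = 80 - 30 = 50$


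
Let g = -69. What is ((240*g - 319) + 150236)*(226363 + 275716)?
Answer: 66955749203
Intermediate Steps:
((240*g - 319) + 150236)*(226363 + 275716) = ((240*(-69) - 319) + 150236)*(226363 + 275716) = ((-16560 - 319) + 150236)*502079 = (-16879 + 150236)*502079 = 133357*502079 = 66955749203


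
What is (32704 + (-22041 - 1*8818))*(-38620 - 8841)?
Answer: -87565545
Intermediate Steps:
(32704 + (-22041 - 1*8818))*(-38620 - 8841) = (32704 + (-22041 - 8818))*(-47461) = (32704 - 30859)*(-47461) = 1845*(-47461) = -87565545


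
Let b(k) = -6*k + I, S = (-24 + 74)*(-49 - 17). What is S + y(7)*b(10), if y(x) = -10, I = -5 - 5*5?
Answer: -2400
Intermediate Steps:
I = -30 (I = -5 - 25 = -30)
S = -3300 (S = 50*(-66) = -3300)
b(k) = -30 - 6*k (b(k) = -6*k - 30 = -30 - 6*k)
S + y(7)*b(10) = -3300 - 10*(-30 - 6*10) = -3300 - 10*(-30 - 60) = -3300 - 10*(-90) = -3300 + 900 = -2400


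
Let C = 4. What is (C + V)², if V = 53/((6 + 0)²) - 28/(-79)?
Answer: 274598041/8088336 ≈ 33.950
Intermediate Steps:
V = 5195/2844 (V = 53/(6²) - 28*(-1/79) = 53/36 + 28/79 = 5195/2844 ≈ 1.8267)
(C + V)² = (4 + 5195/2844)² = (16571/2844)² = 274598041/8088336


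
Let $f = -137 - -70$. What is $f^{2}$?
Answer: $4489$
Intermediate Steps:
$f = -67$ ($f = -137 + 70 = -67$)
$f^{2} = \left(-67\right)^{2} = 4489$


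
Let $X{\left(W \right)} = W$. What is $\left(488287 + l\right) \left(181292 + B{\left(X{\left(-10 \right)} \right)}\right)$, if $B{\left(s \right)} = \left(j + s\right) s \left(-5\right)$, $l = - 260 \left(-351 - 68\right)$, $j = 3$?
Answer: $108063447834$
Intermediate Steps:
$l = 108940$ ($l = \left(-260\right) \left(-419\right) = 108940$)
$B{\left(s \right)} = - 5 s \left(3 + s\right)$ ($B{\left(s \right)} = \left(3 + s\right) s \left(-5\right) = \left(3 + s\right) \left(- 5 s\right) = - 5 s \left(3 + s\right)$)
$\left(488287 + l\right) \left(181292 + B{\left(X{\left(-10 \right)} \right)}\right) = \left(488287 + 108940\right) \left(181292 - - 50 \left(3 - 10\right)\right) = 597227 \left(181292 - \left(-50\right) \left(-7\right)\right) = 597227 \left(181292 - 350\right) = 597227 \cdot 180942 = 108063447834$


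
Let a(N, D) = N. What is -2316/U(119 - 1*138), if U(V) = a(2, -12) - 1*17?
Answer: 772/5 ≈ 154.40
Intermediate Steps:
U(V) = -15 (U(V) = 2 - 1*17 = 2 - 17 = -15)
-2316/U(119 - 1*138) = -2316/(-15) = -2316*(-1/15) = 772/5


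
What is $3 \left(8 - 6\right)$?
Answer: $6$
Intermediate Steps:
$3 \left(8 - 6\right) = 3 \cdot 2 = 6$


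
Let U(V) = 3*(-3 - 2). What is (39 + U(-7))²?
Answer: 576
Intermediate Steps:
U(V) = -15 (U(V) = 3*(-5) = -15)
(39 + U(-7))² = (39 - 15)² = 24² = 576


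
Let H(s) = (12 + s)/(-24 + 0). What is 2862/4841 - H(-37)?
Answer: -52337/116184 ≈ -0.45047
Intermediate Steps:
H(s) = -1/2 - s/24 (H(s) = (12 + s)/(-24) = (12 + s)*(-1/24) = -1/2 - s/24)
2862/4841 - H(-37) = 2862/4841 - (-1/2 - 1/24*(-37)) = 2862*(1/4841) - (-1/2 + 37/24) = 2862/4841 - 1*25/24 = 2862/4841 - 25/24 = -52337/116184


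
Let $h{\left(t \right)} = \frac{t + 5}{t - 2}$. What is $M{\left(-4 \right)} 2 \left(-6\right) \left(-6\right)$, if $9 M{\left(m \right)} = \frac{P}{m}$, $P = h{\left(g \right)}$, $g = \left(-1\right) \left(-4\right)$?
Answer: $-9$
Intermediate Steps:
$g = 4$
$h{\left(t \right)} = \frac{5 + t}{-2 + t}$
$P = \frac{9}{2}$ ($P = \frac{5 + 4}{-2 + 4} = \frac{1}{2} \cdot 9 = \frac{9}{2} \approx 4.5$)
$M{\left(m \right)} = \frac{1}{2 m}$ ($M{\left(m \right)} = \frac{\frac{9}{2} \frac{1}{m}}{9} = \frac{1}{2 m}$)
$M{\left(-4 \right)} 2 \left(-6\right) \left(-6\right) = \frac{1}{2 \left(-4\right)} 2 \left(-6\right) \left(-6\right) = \frac{1}{2} \left(- \frac{1}{4}\right) \left(\left(-12\right) \left(-6\right)\right) = \left(- \frac{1}{8}\right) 72 = -9$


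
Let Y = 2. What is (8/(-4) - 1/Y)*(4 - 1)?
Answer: -15/2 ≈ -7.5000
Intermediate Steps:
(8/(-4) - 1/Y)*(4 - 1) = (8/(-4) - 1/2)*(4 - 1) = (8*(-¼) - 1*½)*3 = (-2 - ½)*3 = -5/2*3 = -15/2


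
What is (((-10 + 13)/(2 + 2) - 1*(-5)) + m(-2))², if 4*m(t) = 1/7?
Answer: 6561/196 ≈ 33.474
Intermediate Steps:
m(t) = 1/28 (m(t) = (¼)/7 = (¼)*(⅐) = 1/28)
(((-10 + 13)/(2 + 2) - 1*(-5)) + m(-2))² = (((-10 + 13)/(2 + 2) - 1*(-5)) + 1/28)² = ((3/4 + 5) + 1/28)² = ((3*(¼) + 5) + 1/28)² = ((¾ + 5) + 1/28)² = (23/4 + 1/28)² = (81/14)² = 6561/196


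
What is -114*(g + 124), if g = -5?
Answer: -13566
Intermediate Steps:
-114*(g + 124) = -114*(-5 + 124) = -114*119 = -13566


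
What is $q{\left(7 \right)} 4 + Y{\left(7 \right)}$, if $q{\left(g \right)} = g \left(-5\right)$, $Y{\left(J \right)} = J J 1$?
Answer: $-91$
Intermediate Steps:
$Y{\left(J \right)} = J^{2}$ ($Y{\left(J \right)} = J^{2} \cdot 1 = J^{2}$)
$q{\left(g \right)} = - 5 g$
$q{\left(7 \right)} 4 + Y{\left(7 \right)} = \left(-5\right) 7 \cdot 4 + 7^{2} = \left(-35\right) 4 + 49 = -140 + 49 = -91$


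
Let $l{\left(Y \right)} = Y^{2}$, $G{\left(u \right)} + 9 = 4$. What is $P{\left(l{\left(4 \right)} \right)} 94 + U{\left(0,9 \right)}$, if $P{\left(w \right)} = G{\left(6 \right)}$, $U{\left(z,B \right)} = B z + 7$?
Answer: $-463$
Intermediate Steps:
$G{\left(u \right)} = -5$ ($G{\left(u \right)} = -9 + 4 = -5$)
$U{\left(z,B \right)} = 7 + B z$
$P{\left(w \right)} = -5$
$P{\left(l{\left(4 \right)} \right)} 94 + U{\left(0,9 \right)} = \left(-5\right) 94 + \left(7 + 9 \cdot 0\right) = -470 + \left(7 + 0\right) = -470 + 7 = -463$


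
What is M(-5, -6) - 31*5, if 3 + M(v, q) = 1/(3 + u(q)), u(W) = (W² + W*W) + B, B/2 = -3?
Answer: -10901/69 ≈ -157.99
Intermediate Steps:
B = -6 (B = 2*(-3) = -6)
u(W) = -6 + 2*W² (u(W) = (W² + W*W) - 6 = (W² + W²) - 6 = 2*W² - 6 = -6 + 2*W²)
M(v, q) = -3 + 1/(-3 + 2*q²) (M(v, q) = -3 + 1/(3 + (-6 + 2*q²)) = -3 + 1/(-3 + 2*q²))
M(-5, -6) - 31*5 = 2*(5 - 3*(-6)²)/(-3 + 2*(-6)²) - 31*5 = 2*(5 - 3*36)/(-3 + 2*36) - 155 = 2*(5 - 108)/(-3 + 72) - 155 = 2*(-103)/69 - 155 = 2*(1/69)*(-103) - 155 = -206/69 - 155 = -10901/69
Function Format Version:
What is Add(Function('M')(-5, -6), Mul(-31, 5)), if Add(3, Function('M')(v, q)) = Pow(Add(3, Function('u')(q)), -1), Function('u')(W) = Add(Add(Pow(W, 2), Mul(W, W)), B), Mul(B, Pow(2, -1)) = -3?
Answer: Rational(-10901, 69) ≈ -157.99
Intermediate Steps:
B = -6 (B = Mul(2, -3) = -6)
Function('u')(W) = Add(-6, Mul(2, Pow(W, 2))) (Function('u')(W) = Add(Add(Pow(W, 2), Mul(W, W)), -6) = Add(Add(Pow(W, 2), Pow(W, 2)), -6) = Add(Mul(2, Pow(W, 2)), -6) = Add(-6, Mul(2, Pow(W, 2))))
Function('M')(v, q) = Add(-3, Pow(Add(-3, Mul(2, Pow(q, 2))), -1)) (Function('M')(v, q) = Add(-3, Pow(Add(3, Add(-6, Mul(2, Pow(q, 2)))), -1)) = Add(-3, Pow(Add(-3, Mul(2, Pow(q, 2))), -1)))
Add(Function('M')(-5, -6), Mul(-31, 5)) = Add(Mul(2, Pow(Add(-3, Mul(2, Pow(-6, 2))), -1), Add(5, Mul(-3, Pow(-6, 2)))), Mul(-31, 5)) = Add(Mul(2, Pow(Add(-3, Mul(2, 36)), -1), Add(5, Mul(-3, 36))), -155) = Add(Mul(2, Pow(Add(-3, 72), -1), Add(5, -108)), -155) = Add(Mul(2, Pow(69, -1), -103), -155) = Add(Mul(2, Rational(1, 69), -103), -155) = Add(Rational(-206, 69), -155) = Rational(-10901, 69)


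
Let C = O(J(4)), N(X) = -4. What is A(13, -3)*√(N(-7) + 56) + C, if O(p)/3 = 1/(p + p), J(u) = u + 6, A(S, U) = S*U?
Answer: 3/20 - 78*√13 ≈ -281.08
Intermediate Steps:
J(u) = 6 + u
O(p) = 3/(2*p) (O(p) = 3/(p + p) = 3/((2*p)) = 3*(1/(2*p)) = 3/(2*p))
C = 3/20 (C = 3/(2*(6 + 4)) = (3/2)/10 = (3/2)*(⅒) = 3/20 ≈ 0.15000)
A(13, -3)*√(N(-7) + 56) + C = (13*(-3))*√(-4 + 56) + 3/20 = -78*√13 + 3/20 = 3/20 - 78*√13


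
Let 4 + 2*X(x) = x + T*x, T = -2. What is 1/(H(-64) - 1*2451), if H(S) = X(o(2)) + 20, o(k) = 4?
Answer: -1/2435 ≈ -0.00041068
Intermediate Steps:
X(x) = -2 - x/2 (X(x) = -2 + (x - 2*x)/2 = -2 + (-x)/2 = -2 - x/2)
H(S) = 16 (H(S) = (-2 - 1/2*4) + 20 = (-2 - 2) + 20 = -4 + 20 = 16)
1/(H(-64) - 1*2451) = 1/(16 - 1*2451) = 1/(16 - 2451) = 1/(-2435) = -1/2435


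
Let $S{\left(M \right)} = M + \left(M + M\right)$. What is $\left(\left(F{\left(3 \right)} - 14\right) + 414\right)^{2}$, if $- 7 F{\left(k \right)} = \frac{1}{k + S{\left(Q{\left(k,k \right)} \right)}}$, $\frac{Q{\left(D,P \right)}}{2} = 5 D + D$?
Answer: $\frac{96596018401}{603729} \approx 1.6 \cdot 10^{5}$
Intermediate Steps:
$Q{\left(D,P \right)} = 12 D$ ($Q{\left(D,P \right)} = 2 \left(5 D + D\right) = 2 \cdot 6 D = 12 D$)
$S{\left(M \right)} = 3 M$ ($S{\left(M \right)} = M + 2 M = 3 M$)
$F{\left(k \right)} = - \frac{1}{259 k}$ ($F{\left(k \right)} = - \frac{1}{7 \left(k + 3 \cdot 12 k\right)} = - \frac{1}{7 \left(k + 36 k\right)} = - \frac{1}{7 \cdot 37 k} = - \frac{\frac{1}{37} \frac{1}{k}}{7} = - \frac{1}{259 k}$)
$\left(\left(F{\left(3 \right)} - 14\right) + 414\right)^{2} = \left(\left(- \frac{1}{259 \cdot 3} - 14\right) + 414\right)^{2} = \left(\left(\left(- \frac{1}{259}\right) \frac{1}{3} - 14\right) + 414\right)^{2} = \left(\left(- \frac{1}{777} - 14\right) + 414\right)^{2} = \left(- \frac{10879}{777} + 414\right)^{2} = \left(\frac{310799}{777}\right)^{2} = \frac{96596018401}{603729}$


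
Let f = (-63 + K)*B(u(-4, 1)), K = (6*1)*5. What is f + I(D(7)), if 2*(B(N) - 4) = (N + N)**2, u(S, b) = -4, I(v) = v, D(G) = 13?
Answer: -1175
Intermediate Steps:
B(N) = 4 + 2*N**2 (B(N) = 4 + (N + N)**2/2 = 4 + (2*N)**2/2 = 4 + (4*N**2)/2 = 4 + 2*N**2)
K = 30 (K = 6*5 = 30)
f = -1188 (f = (-63 + 30)*(4 + 2*(-4)**2) = -33*(4 + 2*16) = -33*(4 + 32) = -33*36 = -1188)
f + I(D(7)) = -1188 + 13 = -1175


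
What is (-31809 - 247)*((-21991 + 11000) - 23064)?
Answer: 1091667080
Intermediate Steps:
(-31809 - 247)*((-21991 + 11000) - 23064) = -32056*(-10991 - 23064) = -32056*(-34055) = 1091667080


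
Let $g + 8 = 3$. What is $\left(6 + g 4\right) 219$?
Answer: $-3066$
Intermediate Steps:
$g = -5$ ($g = -8 + 3 = -5$)
$\left(6 + g 4\right) 219 = \left(6 - 20\right) 219 = \left(-14\right) 219 = -3066$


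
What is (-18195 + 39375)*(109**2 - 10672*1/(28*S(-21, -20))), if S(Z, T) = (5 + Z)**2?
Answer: 28180101195/112 ≈ 2.5161e+8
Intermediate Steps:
(-18195 + 39375)*(109**2 - 10672*1/(28*S(-21, -20))) = (-18195 + 39375)*(109**2 - 10672*1/(28*(5 - 21)**2)) = 21180*(11881 - 10672/(28*(-16)**2)) = 21180*(11881 - 10672/(28*256)) = 21180*(11881 - 10672/7168) = 21180*(11881 - 10672*1/7168) = 21180*(11881 - 667/448) = 21180*(5322021/448) = 28180101195/112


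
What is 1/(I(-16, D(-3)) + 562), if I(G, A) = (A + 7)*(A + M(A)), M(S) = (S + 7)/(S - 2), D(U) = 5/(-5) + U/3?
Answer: 4/2183 ≈ 0.0018323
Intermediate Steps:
D(U) = -1 + U/3 (D(U) = 5*(-⅕) + U*(⅓) = -1 + U/3)
M(S) = (7 + S)/(-2 + S)
I(G, A) = (7 + A)*(A + (7 + A)/(-2 + A)) (I(G, A) = (A + 7)*(A + (7 + A)/(-2 + A)) = (7 + A)*(A + (7 + A)/(-2 + A)))
1/(I(-16, D(-3)) + 562) = 1/((49 + (-1 + (⅓)*(-3))³ + 6*(-1 + (⅓)*(-3))²)/(-2 + (-1 + (⅓)*(-3))) + 562) = 1/((49 + (-1 - 1)³ + 6*(-1 - 1)²)/(-2 + (-1 - 1)) + 562) = 1/((49 + (-2)³ + 6*(-2)²)/(-2 - 2) + 562) = 1/((49 - 8 + 6*4)/(-4) + 562) = 1/(-(49 - 8 + 24)/4 + 562) = 1/(-¼*65 + 562) = 1/(-65/4 + 562) = 1/(2183/4) = 4/2183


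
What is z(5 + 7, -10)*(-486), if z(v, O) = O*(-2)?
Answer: -9720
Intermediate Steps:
z(v, O) = -2*O
z(5 + 7, -10)*(-486) = -2*(-10)*(-486) = 20*(-486) = -9720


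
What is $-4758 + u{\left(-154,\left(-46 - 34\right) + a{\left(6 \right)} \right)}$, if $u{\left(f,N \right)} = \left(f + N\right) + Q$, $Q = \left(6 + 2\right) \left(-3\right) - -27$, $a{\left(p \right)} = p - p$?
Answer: $-4989$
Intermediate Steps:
$a{\left(p \right)} = 0$
$Q = 3$ ($Q = 8 \left(-3\right) + 27 = -24 + 27 = 3$)
$u{\left(f,N \right)} = 3 + N + f$ ($u{\left(f,N \right)} = \left(f + N\right) + 3 = \left(N + f\right) + 3 = 3 + N + f$)
$-4758 + u{\left(-154,\left(-46 - 34\right) + a{\left(6 \right)} \right)} = -4758 + \left(3 + \left(\left(-46 - 34\right) + 0\right) - 154\right) = -4758 + \left(3 + \left(-80 + 0\right) - 154\right) = -4758 - 231 = -4989$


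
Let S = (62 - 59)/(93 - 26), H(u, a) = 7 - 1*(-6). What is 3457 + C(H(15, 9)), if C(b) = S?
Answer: 231622/67 ≈ 3457.0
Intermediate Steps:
H(u, a) = 13 (H(u, a) = 7 + 6 = 13)
S = 3/67 ≈ 0.044776
C(b) = 3/67
3457 + C(H(15, 9)) = 3457 + 3/67 = 231622/67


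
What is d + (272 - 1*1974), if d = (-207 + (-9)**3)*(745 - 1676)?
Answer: 869714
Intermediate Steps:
d = 871416 (d = (-207 - 729)*(-931) = -936*(-931) = 871416)
d + (272 - 1*1974) = 871416 + (272 - 1*1974) = 871416 + (272 - 1974) = 871416 - 1702 = 869714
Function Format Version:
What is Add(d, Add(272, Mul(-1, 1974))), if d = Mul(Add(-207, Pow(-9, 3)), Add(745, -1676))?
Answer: 869714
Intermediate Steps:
d = 871416 (d = Mul(Add(-207, -729), -931) = Mul(-936, -931) = 871416)
Add(d, Add(272, Mul(-1, 1974))) = Add(871416, Add(272, Mul(-1, 1974))) = Add(871416, Add(272, -1974)) = Add(871416, -1702) = 869714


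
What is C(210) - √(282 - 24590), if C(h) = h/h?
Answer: 1 - 2*I*√6077 ≈ 1.0 - 155.91*I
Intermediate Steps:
C(h) = 1
C(210) - √(282 - 24590) = 1 - √(282 - 24590) = 1 - √(-24308) = 1 - 2*I*√6077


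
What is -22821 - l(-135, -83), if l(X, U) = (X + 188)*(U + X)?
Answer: -11267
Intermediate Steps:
l(X, U) = (188 + X)*(U + X)
-22821 - l(-135, -83) = -22821 - ((-135)² + 188*(-83) + 188*(-135) - 83*(-135)) = -22821 - (18225 - 15604 - 25380 + 11205) = -22821 - 1*(-11554) = -22821 + 11554 = -11267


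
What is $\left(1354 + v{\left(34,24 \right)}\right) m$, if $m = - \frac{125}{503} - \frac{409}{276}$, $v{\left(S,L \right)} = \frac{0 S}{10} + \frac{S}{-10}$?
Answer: $- \frac{540750977}{231380} \approx -2337.1$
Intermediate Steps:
$v{\left(S,L \right)} = - \frac{S}{10}$ ($v{\left(S,L \right)} = 0 \cdot \frac{1}{10} + S \left(- \frac{1}{10}\right) = 0 - \frac{S}{10} = - \frac{S}{10}$)
$m = - \frac{240227}{138828}$ ($m = \left(-125\right) \frac{1}{503} - \frac{409}{276} = - \frac{125}{503} - \frac{409}{276} = - \frac{240227}{138828} \approx -1.7304$)
$\left(1354 + v{\left(34,24 \right)}\right) m = \left(1354 - \frac{17}{5}\right) \left(- \frac{240227}{138828}\right) = \frac{6753}{5} \left(- \frac{240227}{138828}\right) = - \frac{540750977}{231380}$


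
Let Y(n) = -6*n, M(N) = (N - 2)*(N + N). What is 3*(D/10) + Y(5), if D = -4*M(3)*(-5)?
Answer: 6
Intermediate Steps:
M(N) = 2*N*(-2 + N) (M(N) = (-2 + N)*(2*N) = 2*N*(-2 + N))
D = 120 (D = -8*3*(-2 + 3)*(-5) = -8*3*(-5) = -4*6*(-5) = -24*(-5) = 120)
3*(D/10) + Y(5) = 3*(120/10) - 6*5 = 3*(120*(⅒)) - 30 = 3*12 - 30 = 36 - 30 = 6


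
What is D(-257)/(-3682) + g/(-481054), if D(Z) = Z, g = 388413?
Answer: -46660921/63258601 ≈ -0.73762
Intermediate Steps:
D(-257)/(-3682) + g/(-481054) = -257/(-3682) + 388413/(-481054) = -257*(-1/3682) + 388413*(-1/481054) = 257/3682 - 388413/481054 = -46660921/63258601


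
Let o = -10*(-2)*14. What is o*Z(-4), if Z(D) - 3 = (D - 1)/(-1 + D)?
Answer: 1120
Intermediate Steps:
o = 280 (o = 20*14 = 280)
Z(D) = 4 (Z(D) = 3 + (D - 1)/(-1 + D) = 3 + (-1 + D)/(-1 + D) = 3 + 1 = 4)
o*Z(-4) = 280*4 = 1120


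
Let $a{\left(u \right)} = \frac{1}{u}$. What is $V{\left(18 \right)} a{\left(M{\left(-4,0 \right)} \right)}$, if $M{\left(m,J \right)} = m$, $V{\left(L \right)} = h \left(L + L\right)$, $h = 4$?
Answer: $-36$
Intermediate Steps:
$V{\left(L \right)} = 8 L$ ($V{\left(L \right)} = 4 \left(L + L\right) = 4 \cdot 2 L = 8 L$)
$V{\left(18 \right)} a{\left(M{\left(-4,0 \right)} \right)} = \frac{8 \cdot 18}{-4} = 144 \left(- \frac{1}{4}\right) = -36$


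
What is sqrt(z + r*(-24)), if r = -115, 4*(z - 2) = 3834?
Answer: sqrt(14882)/2 ≈ 60.996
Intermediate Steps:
z = 1921/2 (z = 2 + (1/4)*3834 = 2 + 1917/2 = 1921/2 ≈ 960.50)
sqrt(z + r*(-24)) = sqrt(1921/2 - 115*(-24)) = sqrt(1921/2 + 2760) = sqrt(7441/2) = sqrt(14882)/2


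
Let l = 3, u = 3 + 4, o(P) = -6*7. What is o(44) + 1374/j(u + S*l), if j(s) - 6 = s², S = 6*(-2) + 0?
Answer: -34200/847 ≈ -40.378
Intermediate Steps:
o(P) = -42
S = -12 (S = -12 + 0 = -12)
u = 7
j(s) = 6 + s²
o(44) + 1374/j(u + S*l) = -42 + 1374/(6 + (7 - 12*3)²) = -42 + 1374/(6 + (7 - 36)²) = -42 + 1374/(6 + (-29)²) = -42 + 1374/(6 + 841) = -42 + 1374/847 = -34200/847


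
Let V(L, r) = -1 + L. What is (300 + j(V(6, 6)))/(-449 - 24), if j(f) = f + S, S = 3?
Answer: -28/43 ≈ -0.65116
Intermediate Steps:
j(f) = 3 + f (j(f) = f + 3 = 3 + f)
(300 + j(V(6, 6)))/(-449 - 24) = (300 + (3 + (-1 + 6)))/(-449 - 24) = (300 + (3 + 5))/(-473) = (300 + 8)*(-1/473) = 308*(-1/473) = -28/43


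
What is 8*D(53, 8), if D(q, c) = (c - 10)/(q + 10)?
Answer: -16/63 ≈ -0.25397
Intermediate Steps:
D(q, c) = (-10 + c)/(10 + q)
8*D(53, 8) = 8*((-10 + 8)/(10 + 53)) = 8*(-2/63) = -16/63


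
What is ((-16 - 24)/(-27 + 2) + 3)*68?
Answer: 1564/5 ≈ 312.80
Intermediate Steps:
((-16 - 24)/(-27 + 2) + 3)*68 = (-40/(-25) + 3)*68 = (-40*(-1/25) + 3)*68 = (8/5 + 3)*68 = (23/5)*68 = 1564/5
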